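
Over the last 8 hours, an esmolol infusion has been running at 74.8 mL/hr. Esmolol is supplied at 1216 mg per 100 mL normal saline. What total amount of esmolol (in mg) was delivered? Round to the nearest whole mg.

7277 mg

Concentration = 1216 mg ÷ 100 mL = 12.16 mg/mL = 12160 mcg/mL
Drug rate = 74.8 mL/hr × 12160 mcg/mL = 909568 mcg/hr
Total = 909568 mcg/hr × 8 hr = 7276544 mcg = 7276.544 mg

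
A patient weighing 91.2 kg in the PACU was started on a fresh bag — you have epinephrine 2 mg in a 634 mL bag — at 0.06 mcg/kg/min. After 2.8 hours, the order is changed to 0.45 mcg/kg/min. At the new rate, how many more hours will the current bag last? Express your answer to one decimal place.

Initial rate:
Dose = 0.06 mcg/kg/min × 91.2 kg = 5.472 mcg/min
5.472 mcg/min × 60 min/hr = 328.32 mcg/hr
Concentration = 2 mg ÷ 634 mL = 0.003154574 mg/mL = 3.154574 mcg/mL
Rate = 328.32 mcg/hr ÷ 3.154574 mcg/mL = 104.0774 mL/hr
Volume infused so far = 104.0774 mL/hr × 2.8 hr = 291.4168 mL
Volume remaining = 634 − 291.4168 = 342.5832 mL
New rate:
Dose = 0.45 mcg/kg/min × 91.2 kg = 41.04 mcg/min
41.04 mcg/min × 60 min/hr = 2462.4 mcg/hr
Rate = 2462.4 mcg/hr ÷ 3.154574 mcg/mL = 780.5808 mL/hr
Time remaining = 342.5832 mL ÷ 780.5808 mL/hr = 0.4388824 hr

0.4 hours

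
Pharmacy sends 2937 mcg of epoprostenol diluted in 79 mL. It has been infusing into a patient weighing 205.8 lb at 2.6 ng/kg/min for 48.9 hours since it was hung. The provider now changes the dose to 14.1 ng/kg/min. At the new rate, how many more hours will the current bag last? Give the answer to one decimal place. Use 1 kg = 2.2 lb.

Initial rate:
Weight = 205.8 lb ÷ 2.2 lb/kg = 93.54545 kg
Dose = 2.6 ng/kg/min × 93.54545 kg = 243.2182 ng/min
243.2182 ng/min × 60 min/hr = 14593.09 ng/hr
Concentration = 2937 mcg ÷ 79 mL = 37.17722 mcg/mL = 37177.22 ng/mL
Rate = 14593.09 ng/hr ÷ 37177.22 ng/mL = 0.3925278 mL/hr
Volume infused so far = 0.3925278 mL/hr × 48.9 hr = 19.19461 mL
Volume remaining = 79 − 19.19461 = 59.80539 mL
New rate:
Dose = 14.1 ng/kg/min × 93.54545 kg = 1318.991 ng/min
1318.991 ng/min × 60 min/hr = 79139.45 ng/hr
Rate = 79139.45 ng/hr ÷ 37177.22 ng/mL = 2.128709 mL/hr
Time remaining = 59.80539 mL ÷ 2.128709 mL/hr = 28.09468 hr

28.1 hours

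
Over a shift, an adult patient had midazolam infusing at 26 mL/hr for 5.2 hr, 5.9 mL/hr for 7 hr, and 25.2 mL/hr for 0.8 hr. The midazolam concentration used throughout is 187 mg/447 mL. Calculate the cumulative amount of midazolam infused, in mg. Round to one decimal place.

82.3 mg

Concentration = 187 mg ÷ 447 mL = 0.4183445 mg/mL
Stage 1: 26 mL/hr × 5.2 hr = 135.2 mL → 135.2 mL × 0.4183445 mg/mL = 56.56018 mg
Stage 2: 5.9 mL/hr × 7 hr = 41.3 mL → 41.3 mL × 0.4183445 mg/mL = 17.27763 mg
Stage 3: 25.2 mL/hr × 0.8 hr = 20.16 mL → 20.16 mL × 0.4183445 mg/mL = 8.433826 mg
Total = 56.56018 + 17.27763 + 8.433826 = 82.27163 mg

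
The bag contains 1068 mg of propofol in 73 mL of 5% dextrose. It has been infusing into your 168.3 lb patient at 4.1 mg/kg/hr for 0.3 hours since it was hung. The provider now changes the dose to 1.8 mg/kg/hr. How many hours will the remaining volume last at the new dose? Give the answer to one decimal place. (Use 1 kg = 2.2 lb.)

7.1 hours

Initial rate:
Weight = 168.3 lb ÷ 2.2 lb/kg = 76.5 kg
Dose = 4.1 mg/kg/hr × 76.5 kg = 313.65 mg/hr
Concentration = 1068 mg ÷ 73 mL = 14.63014 mg/mL
Rate = 313.65 mg/hr ÷ 14.63014 mg/mL = 21.43862 mL/hr
Volume infused so far = 21.43862 mL/hr × 0.3 hr = 6.431587 mL
Volume remaining = 73 − 6.431587 = 66.56841 mL
New rate:
Dose = 1.8 mg/kg/hr × 76.5 kg = 137.7 mg/hr
Rate = 137.7 mg/hr ÷ 14.63014 mg/mL = 9.412079 mL/hr
Time remaining = 66.56841 mL ÷ 9.412079 mL/hr = 7.072658 hr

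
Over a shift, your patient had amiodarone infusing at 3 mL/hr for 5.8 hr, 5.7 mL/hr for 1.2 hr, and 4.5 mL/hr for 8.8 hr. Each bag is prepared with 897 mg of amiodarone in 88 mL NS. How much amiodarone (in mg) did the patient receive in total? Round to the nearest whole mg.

Concentration = 897 mg ÷ 88 mL = 10.19318 mg/mL
Stage 1: 3 mL/hr × 5.8 hr = 17.4 mL → 17.4 mL × 10.19318 mg/mL = 177.3614 mg
Stage 2: 5.7 mL/hr × 1.2 hr = 6.84 mL → 6.84 mL × 10.19318 mg/mL = 69.72136 mg
Stage 3: 4.5 mL/hr × 8.8 hr = 39.6 mL → 39.6 mL × 10.19318 mg/mL = 403.65 mg
Total = 177.3614 + 69.72136 + 403.65 = 650.7327 mg

651 mg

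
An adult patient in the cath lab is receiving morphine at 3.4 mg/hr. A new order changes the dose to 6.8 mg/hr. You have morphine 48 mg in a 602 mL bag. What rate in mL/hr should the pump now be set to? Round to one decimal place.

Concentration = 48 mg ÷ 602 mL = 0.07973422 mg/mL
Rate = 6.8 mg/hr ÷ 0.07973422 mg/mL = 85.28333 mL/hr

85.3 mL/hr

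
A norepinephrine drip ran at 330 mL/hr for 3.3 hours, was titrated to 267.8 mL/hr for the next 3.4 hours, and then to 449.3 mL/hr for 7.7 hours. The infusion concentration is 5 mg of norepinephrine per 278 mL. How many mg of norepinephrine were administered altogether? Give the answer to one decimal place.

98.2 mg

Concentration = 5 mg ÷ 278 mL = 0.01798561 mg/mL
Stage 1: 330 mL/hr × 3.3 hr = 1089 mL → 1089 mL × 0.01798561 mg/mL = 19.58633 mg
Stage 2: 267.8 mL/hr × 3.4 hr = 910.52 mL → 910.52 mL × 0.01798561 mg/mL = 16.37626 mg
Stage 3: 449.3 mL/hr × 7.7 hr = 3459.61 mL → 3459.61 mL × 0.01798561 mg/mL = 62.2232 mg
Total = 19.58633 + 16.37626 + 62.2232 = 98.18579 mg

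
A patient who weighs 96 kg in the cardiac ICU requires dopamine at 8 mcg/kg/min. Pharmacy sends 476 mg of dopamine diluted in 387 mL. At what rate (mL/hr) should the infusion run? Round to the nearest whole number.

37 mL/hr

Dose = 8 mcg/kg/min × 96 kg = 768 mcg/min
768 mcg/min × 60 min/hr = 46080 mcg/hr
Concentration = 476 mg ÷ 387 mL = 1.229974 mg/mL = 1229.974 mcg/mL
Rate = 46080 mcg/hr ÷ 1229.974 mcg/mL = 37.4642 mL/hr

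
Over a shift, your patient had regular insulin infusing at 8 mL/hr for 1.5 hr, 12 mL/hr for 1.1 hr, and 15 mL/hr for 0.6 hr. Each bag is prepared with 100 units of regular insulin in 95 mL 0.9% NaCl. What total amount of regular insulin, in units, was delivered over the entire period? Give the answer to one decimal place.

36.0 units

Concentration = 100 units ÷ 95 mL = 1.052632 units/mL
Stage 1: 8 mL/hr × 1.5 hr = 12 mL → 12 mL × 1.052632 units/mL = 12.63158 units
Stage 2: 12 mL/hr × 1.1 hr = 13.2 mL → 13.2 mL × 1.052632 units/mL = 13.89474 units
Stage 3: 15 mL/hr × 0.6 hr = 9 mL → 9 mL × 1.052632 units/mL = 9.473684 units
Total = 12.63158 + 13.89474 + 9.473684 = 36 units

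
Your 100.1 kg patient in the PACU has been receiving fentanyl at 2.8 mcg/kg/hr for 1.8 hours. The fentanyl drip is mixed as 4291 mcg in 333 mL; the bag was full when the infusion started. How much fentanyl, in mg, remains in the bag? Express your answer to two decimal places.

3.79 mg

Dose = 2.8 mcg/kg/hr × 100.1 kg = 280.28 mcg/hr
Concentration = 4291 mcg ÷ 333 mL = 12.88589 mcg/mL
Rate = 280.28 mcg/hr ÷ 12.88589 mcg/mL = 21.75093 mL/hr
Volume infused = 21.75093 mL/hr × 1.8 hr = 39.15167 mL
Volume remaining = 333 − 39.15167 = 293.8483 mL
Drug remaining = 293.8483 mL × 12.88589 mcg/mL = 3786.496 mcg = 3.786496 mg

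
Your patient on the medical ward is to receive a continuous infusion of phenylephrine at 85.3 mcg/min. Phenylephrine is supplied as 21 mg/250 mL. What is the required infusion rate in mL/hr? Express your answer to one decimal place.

60.9 mL/hr

85.3 mcg/min × 60 min/hr = 5118 mcg/hr
Concentration = 21 mg ÷ 250 mL = 0.084 mg/mL = 84 mcg/mL
Rate = 5118 mcg/hr ÷ 84 mcg/mL = 60.92857 mL/hr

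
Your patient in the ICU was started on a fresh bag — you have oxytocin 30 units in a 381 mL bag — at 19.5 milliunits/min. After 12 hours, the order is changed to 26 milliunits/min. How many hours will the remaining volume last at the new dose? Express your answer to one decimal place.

10.2 hours

Initial rate:
19.5 milliunits/min × 60 min/hr = 1170 milliunits/hr
Concentration = 30 units ÷ 381 mL = 0.07874016 units/mL = 78.74016 milliunits/mL
Rate = 1170 milliunits/hr ÷ 78.74016 milliunits/mL = 14.859 mL/hr
Volume infused so far = 14.859 mL/hr × 12 hr = 178.308 mL
Volume remaining = 381 − 178.308 = 202.692 mL
New rate:
26 milliunits/min × 60 min/hr = 1560 milliunits/hr
Rate = 1560 milliunits/hr ÷ 78.74016 milliunits/mL = 19.812 mL/hr
Time remaining = 202.692 mL ÷ 19.812 mL/hr = 10.23077 hr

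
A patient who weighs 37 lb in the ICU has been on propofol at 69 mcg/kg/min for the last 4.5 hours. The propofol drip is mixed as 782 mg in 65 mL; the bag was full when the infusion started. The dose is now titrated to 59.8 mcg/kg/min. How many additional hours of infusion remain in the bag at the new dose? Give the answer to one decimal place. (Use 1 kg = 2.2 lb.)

7.8 hours

Initial rate:
Weight = 37 lb ÷ 2.2 lb/kg = 16.81818 kg
Dose = 69 mcg/kg/min × 16.81818 kg = 1160.455 mcg/min
1160.455 mcg/min × 60 min/hr = 69627.27 mcg/hr
Concentration = 782 mg ÷ 65 mL = 12.03077 mg/mL = 12030.77 mcg/mL
Rate = 69627.27 mcg/hr ÷ 12030.77 mcg/mL = 5.787433 mL/hr
Volume infused so far = 5.787433 mL/hr × 4.5 hr = 26.04345 mL
Volume remaining = 65 − 26.04345 = 38.95655 mL
New rate:
Dose = 59.8 mcg/kg/min × 16.81818 kg = 1005.727 mcg/min
1005.727 mcg/min × 60 min/hr = 60343.64 mcg/hr
Rate = 60343.64 mcg/hr ÷ 12030.77 mcg/mL = 5.015775 mL/hr
Time remaining = 38.95655 mL ÷ 5.015775 mL/hr = 7.766805 hr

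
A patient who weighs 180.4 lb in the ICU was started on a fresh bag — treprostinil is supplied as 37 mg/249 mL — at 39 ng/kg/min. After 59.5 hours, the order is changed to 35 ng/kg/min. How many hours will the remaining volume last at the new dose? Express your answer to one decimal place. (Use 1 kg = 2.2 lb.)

Initial rate:
Weight = 180.4 lb ÷ 2.2 lb/kg = 82 kg
Dose = 39 ng/kg/min × 82 kg = 3198 ng/min
3198 ng/min × 60 min/hr = 191880 ng/hr
Concentration = 37 mg ÷ 249 mL = 0.1485944 mg/mL = 148594.4 ng/mL
Rate = 191880 ng/hr ÷ 148594.4 ng/mL = 1.291301 mL/hr
Volume infused so far = 1.291301 mL/hr × 59.5 hr = 76.83238 mL
Volume remaining = 249 − 76.83238 = 172.1676 mL
New rate:
Dose = 35 ng/kg/min × 82 kg = 2870 ng/min
2870 ng/min × 60 min/hr = 172200 ng/hr
Rate = 172200 ng/hr ÷ 148594.4 ng/mL = 1.158859 mL/hr
Time remaining = 172.1676 mL ÷ 1.158859 mL/hr = 148.5664 hr

148.6 hours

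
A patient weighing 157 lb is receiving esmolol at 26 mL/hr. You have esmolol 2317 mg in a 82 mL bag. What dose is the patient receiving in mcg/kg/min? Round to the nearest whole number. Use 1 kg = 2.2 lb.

172 mcg/kg/min

Weight = 157 lb ÷ 2.2 lb/kg = 71.36364 kg
Concentration = 2317 mg ÷ 82 mL = 28.2561 mg/mL = 28256.1 mcg/mL
Drug rate = 26 mL/hr × 28256.1 mcg/mL = 734658.5 mcg/hr
734658.5 mcg/hr ÷ 60 min/hr = 12244.31 mcg/min
12244.31 mcg/min ÷ 71.36364 kg = 171.5763 mcg/kg/min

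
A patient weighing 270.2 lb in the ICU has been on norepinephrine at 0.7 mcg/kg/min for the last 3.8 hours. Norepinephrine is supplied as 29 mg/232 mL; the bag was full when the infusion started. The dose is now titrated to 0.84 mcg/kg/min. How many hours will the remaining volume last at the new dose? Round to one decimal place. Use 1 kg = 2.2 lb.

1.5 hours

Initial rate:
Weight = 270.2 lb ÷ 2.2 lb/kg = 122.8182 kg
Dose = 0.7 mcg/kg/min × 122.8182 kg = 85.97273 mcg/min
85.97273 mcg/min × 60 min/hr = 5158.364 mcg/hr
Concentration = 29 mg ÷ 232 mL = 0.125 mg/mL = 125 mcg/mL
Rate = 5158.364 mcg/hr ÷ 125 mcg/mL = 41.26691 mL/hr
Volume infused so far = 41.26691 mL/hr × 3.8 hr = 156.8143 mL
Volume remaining = 232 − 156.8143 = 75.18575 mL
New rate:
Dose = 0.84 mcg/kg/min × 122.8182 kg = 103.1673 mcg/min
103.1673 mcg/min × 60 min/hr = 6190.036 mcg/hr
Rate = 6190.036 mcg/hr ÷ 125 mcg/mL = 49.52029 mL/hr
Time remaining = 75.18575 mL ÷ 49.52029 mL/hr = 1.518282 hr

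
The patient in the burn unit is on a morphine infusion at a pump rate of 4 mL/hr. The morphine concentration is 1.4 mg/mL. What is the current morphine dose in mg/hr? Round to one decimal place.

5.6 mg/hr

Drug rate = 4 mL/hr × 1.4 mg/mL = 5.6 mg/hr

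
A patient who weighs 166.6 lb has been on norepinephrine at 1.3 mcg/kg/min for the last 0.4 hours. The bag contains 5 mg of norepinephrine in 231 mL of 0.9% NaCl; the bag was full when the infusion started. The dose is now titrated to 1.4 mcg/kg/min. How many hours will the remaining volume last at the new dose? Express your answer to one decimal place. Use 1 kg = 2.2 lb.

0.4 hours

Initial rate:
Weight = 166.6 lb ÷ 2.2 lb/kg = 75.72727 kg
Dose = 1.3 mcg/kg/min × 75.72727 kg = 98.44545 mcg/min
98.44545 mcg/min × 60 min/hr = 5906.727 mcg/hr
Concentration = 5 mg ÷ 231 mL = 0.02164502 mg/mL = 21.64502 mcg/mL
Rate = 5906.727 mcg/hr ÷ 21.64502 mcg/mL = 272.8908 mL/hr
Volume infused so far = 272.8908 mL/hr × 0.4 hr = 109.1563 mL
Volume remaining = 231 − 109.1563 = 121.8437 mL
New rate:
Dose = 1.4 mcg/kg/min × 75.72727 kg = 106.0182 mcg/min
106.0182 mcg/min × 60 min/hr = 6361.091 mcg/hr
Rate = 6361.091 mcg/hr ÷ 21.64502 mcg/mL = 293.8824 mL/hr
Time remaining = 121.8437 mL ÷ 293.8824 mL/hr = 0.4146001 hr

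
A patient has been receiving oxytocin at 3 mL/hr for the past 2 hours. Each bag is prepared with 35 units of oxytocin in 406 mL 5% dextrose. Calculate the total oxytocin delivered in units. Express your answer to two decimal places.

Concentration = 35 units ÷ 406 mL = 0.0862069 units/mL = 86.2069 milliunits/mL
Drug rate = 3 mL/hr × 86.2069 milliunits/mL = 258.6207 milliunits/hr
Total = 258.6207 milliunits/hr × 2 hr = 517.2414 milliunits = 0.5172414 units

0.52 units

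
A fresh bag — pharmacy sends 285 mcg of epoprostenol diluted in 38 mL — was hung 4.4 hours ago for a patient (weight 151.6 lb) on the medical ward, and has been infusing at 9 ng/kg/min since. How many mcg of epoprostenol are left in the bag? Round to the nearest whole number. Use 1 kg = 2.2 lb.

Weight = 151.6 lb ÷ 2.2 lb/kg = 68.90909 kg
Dose = 9 ng/kg/min × 68.90909 kg = 620.1818 ng/min
620.1818 ng/min × 60 min/hr = 37210.91 ng/hr
Concentration = 285 mcg ÷ 38 mL = 7.5 mcg/mL = 7500 ng/mL
Rate = 37210.91 ng/hr ÷ 7500 ng/mL = 4.961455 mL/hr
Volume infused = 4.961455 mL/hr × 4.4 hr = 21.8304 mL
Volume remaining = 38 − 21.8304 = 16.1696 mL
Drug remaining = 16.1696 mL × 7500 ng/mL = 121272 ng = 121.272 mcg

121 mcg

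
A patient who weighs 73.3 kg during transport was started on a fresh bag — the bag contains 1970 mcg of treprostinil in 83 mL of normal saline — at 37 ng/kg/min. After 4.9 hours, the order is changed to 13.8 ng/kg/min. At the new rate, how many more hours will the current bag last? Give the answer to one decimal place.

19.3 hours

Initial rate:
Dose = 37 ng/kg/min × 73.3 kg = 2712.1 ng/min
2712.1 ng/min × 60 min/hr = 162726 ng/hr
Concentration = 1970 mcg ÷ 83 mL = 23.73494 mcg/mL = 23734.94 ng/mL
Rate = 162726 ng/hr ÷ 23734.94 ng/mL = 6.855969 mL/hr
Volume infused so far = 6.855969 mL/hr × 4.9 hr = 33.59425 mL
Volume remaining = 83 − 33.59425 = 49.40575 mL
New rate:
Dose = 13.8 ng/kg/min × 73.3 kg = 1011.54 ng/min
1011.54 ng/min × 60 min/hr = 60692.4 ng/hr
Rate = 60692.4 ng/hr ÷ 23734.94 ng/mL = 2.557091 mL/hr
Time remaining = 49.40575 mL ÷ 2.557091 mL/hr = 19.32108 hr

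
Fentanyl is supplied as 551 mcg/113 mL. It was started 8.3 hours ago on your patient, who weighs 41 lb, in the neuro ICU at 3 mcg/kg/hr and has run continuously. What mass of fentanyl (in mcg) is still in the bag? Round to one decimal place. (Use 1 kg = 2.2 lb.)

87.0 mcg

Weight = 41 lb ÷ 2.2 lb/kg = 18.63636 kg
Dose = 3 mcg/kg/hr × 18.63636 kg = 55.90909 mcg/hr
Concentration = 551 mcg ÷ 113 mL = 4.876106 mcg/mL
Rate = 55.90909 mcg/hr ÷ 4.876106 mcg/mL = 11.46593 mL/hr
Volume infused = 11.46593 mL/hr × 8.3 hr = 95.16722 mL
Volume remaining = 113 − 95.16722 = 17.83278 mL
Drug remaining = 17.83278 mL × 4.876106 mcg/mL = 86.95455 mcg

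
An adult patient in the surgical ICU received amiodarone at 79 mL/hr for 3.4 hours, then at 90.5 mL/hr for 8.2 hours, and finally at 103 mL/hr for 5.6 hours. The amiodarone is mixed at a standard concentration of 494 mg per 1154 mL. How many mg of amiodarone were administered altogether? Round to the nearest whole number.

680 mg

Concentration = 494 mg ÷ 1154 mL = 0.4280763 mg/mL
Stage 1: 79 mL/hr × 3.4 hr = 268.6 mL → 268.6 mL × 0.4280763 mg/mL = 114.9813 mg
Stage 2: 90.5 mL/hr × 8.2 hr = 742.1 mL → 742.1 mL × 0.4280763 mg/mL = 317.6754 mg
Stage 3: 103 mL/hr × 5.6 hr = 576.8 mL → 576.8 mL × 0.4280763 mg/mL = 246.9144 mg
Total = 114.9813 + 317.6754 + 246.9144 = 679.5711 mg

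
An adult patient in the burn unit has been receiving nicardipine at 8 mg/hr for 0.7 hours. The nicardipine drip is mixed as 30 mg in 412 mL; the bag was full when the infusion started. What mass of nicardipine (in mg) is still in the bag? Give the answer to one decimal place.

24.4 mg

Concentration = 30 mg ÷ 412 mL = 0.07281553 mg/mL
Rate = 8 mg/hr ÷ 0.07281553 mg/mL = 109.8667 mL/hr
Volume infused = 109.8667 mL/hr × 0.7 hr = 76.90667 mL
Volume remaining = 412 − 76.90667 = 335.0933 mL
Drug remaining = 335.0933 mL × 0.07281553 mg/mL = 24.4 mg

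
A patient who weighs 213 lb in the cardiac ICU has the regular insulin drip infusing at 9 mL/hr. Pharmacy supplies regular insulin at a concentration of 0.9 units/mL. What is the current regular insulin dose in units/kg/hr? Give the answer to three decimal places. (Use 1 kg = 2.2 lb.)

Weight = 213 lb ÷ 2.2 lb/kg = 96.81818 kg
Drug rate = 9 mL/hr × 0.9 units/mL = 8.1 units/hr
8.1 units/hr ÷ 96.81818 kg = 0.08366197 units/kg/hr

0.084 units/kg/hr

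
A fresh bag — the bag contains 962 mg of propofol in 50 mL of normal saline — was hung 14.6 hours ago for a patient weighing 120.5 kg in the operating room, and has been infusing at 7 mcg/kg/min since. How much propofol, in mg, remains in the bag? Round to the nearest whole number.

Dose = 7 mcg/kg/min × 120.5 kg = 843.5 mcg/min
843.5 mcg/min × 60 min/hr = 50610 mcg/hr
Concentration = 962 mg ÷ 50 mL = 19.24 mg/mL = 19240 mcg/mL
Rate = 50610 mcg/hr ÷ 19240 mcg/mL = 2.630457 mL/hr
Volume infused = 2.630457 mL/hr × 14.6 hr = 38.40468 mL
Volume remaining = 50 − 38.40468 = 11.59532 mL
Drug remaining = 11.59532 mL × 19240 mcg/mL = 223094 mcg = 223.094 mg

223 mg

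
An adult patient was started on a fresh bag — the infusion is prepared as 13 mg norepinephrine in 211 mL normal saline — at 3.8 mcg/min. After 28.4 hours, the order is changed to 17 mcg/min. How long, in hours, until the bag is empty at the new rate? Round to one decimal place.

6.4 hours

Initial rate:
3.8 mcg/min × 60 min/hr = 228 mcg/hr
Concentration = 13 mg ÷ 211 mL = 0.06161137 mg/mL = 61.61137 mcg/mL
Rate = 228 mcg/hr ÷ 61.61137 mcg/mL = 3.700615 mL/hr
Volume infused so far = 3.700615 mL/hr × 28.4 hr = 105.0975 mL
Volume remaining = 211 − 105.0975 = 105.9025 mL
New rate:
17 mcg/min × 60 min/hr = 1020 mcg/hr
Rate = 1020 mcg/hr ÷ 61.61137 mcg/mL = 16.55538 mL/hr
Time remaining = 105.9025 mL ÷ 16.55538 mL/hr = 6.396863 hr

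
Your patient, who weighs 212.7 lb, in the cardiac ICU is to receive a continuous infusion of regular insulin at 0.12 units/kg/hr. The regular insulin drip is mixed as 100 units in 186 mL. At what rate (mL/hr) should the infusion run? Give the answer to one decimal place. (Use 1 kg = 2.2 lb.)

21.6 mL/hr

Weight = 212.7 lb ÷ 2.2 lb/kg = 96.68182 kg
Dose = 0.12 units/kg/hr × 96.68182 kg = 11.60182 units/hr
Concentration = 100 units ÷ 186 mL = 0.5376344 units/mL
Rate = 11.60182 units/hr ÷ 0.5376344 units/mL = 21.57938 mL/hr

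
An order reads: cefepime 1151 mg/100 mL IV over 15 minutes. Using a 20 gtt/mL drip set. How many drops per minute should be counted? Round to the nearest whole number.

100 mL ÷ (15 min) = 6.666667 mL/min
6.666667 mL/min × 20 gtt/mL = 133.3333 gtt/min

133 gtt/min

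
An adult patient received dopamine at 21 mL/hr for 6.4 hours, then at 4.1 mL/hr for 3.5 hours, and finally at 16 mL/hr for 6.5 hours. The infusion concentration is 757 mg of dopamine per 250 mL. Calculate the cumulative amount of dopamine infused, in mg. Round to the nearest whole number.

765 mg

Concentration = 757 mg ÷ 250 mL = 3.028 mg/mL
Stage 1: 21 mL/hr × 6.4 hr = 134.4 mL → 134.4 mL × 3.028 mg/mL = 406.9632 mg
Stage 2: 4.1 mL/hr × 3.5 hr = 14.35 mL → 14.35 mL × 3.028 mg/mL = 43.4518 mg
Stage 3: 16 mL/hr × 6.5 hr = 104 mL → 104 mL × 3.028 mg/mL = 314.912 mg
Total = 406.9632 + 43.4518 + 314.912 = 765.327 mg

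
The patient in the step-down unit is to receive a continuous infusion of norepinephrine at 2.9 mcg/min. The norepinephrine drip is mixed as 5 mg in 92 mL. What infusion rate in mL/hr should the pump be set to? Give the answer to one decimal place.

2.9 mcg/min × 60 min/hr = 174 mcg/hr
Concentration = 5 mg ÷ 92 mL = 0.05434783 mg/mL = 54.34783 mcg/mL
Rate = 174 mcg/hr ÷ 54.34783 mcg/mL = 3.2016 mL/hr

3.2 mL/hr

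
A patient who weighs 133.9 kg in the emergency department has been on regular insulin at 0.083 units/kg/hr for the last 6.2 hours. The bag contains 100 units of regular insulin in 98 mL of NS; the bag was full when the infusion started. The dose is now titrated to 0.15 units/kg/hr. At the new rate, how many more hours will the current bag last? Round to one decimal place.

1.5 hours

Initial rate:
Dose = 0.083 units/kg/hr × 133.9 kg = 11.1137 units/hr
Concentration = 100 units ÷ 98 mL = 1.020408 units/mL
Rate = 11.1137 units/hr ÷ 1.020408 units/mL = 10.89143 mL/hr
Volume infused so far = 10.89143 mL/hr × 6.2 hr = 67.52684 mL
Volume remaining = 98 − 67.52684 = 30.47316 mL
New rate:
Dose = 0.15 units/kg/hr × 133.9 kg = 20.085 units/hr
Rate = 20.085 units/hr ÷ 1.020408 units/mL = 19.6833 mL/hr
Time remaining = 30.47316 mL ÷ 19.6833 mL/hr = 1.548173 hr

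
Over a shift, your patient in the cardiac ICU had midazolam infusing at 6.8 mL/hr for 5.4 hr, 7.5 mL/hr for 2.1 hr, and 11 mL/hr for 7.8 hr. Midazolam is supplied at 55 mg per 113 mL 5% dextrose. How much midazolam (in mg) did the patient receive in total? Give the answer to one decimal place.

Concentration = 55 mg ÷ 113 mL = 0.4867257 mg/mL
Stage 1: 6.8 mL/hr × 5.4 hr = 36.72 mL → 36.72 mL × 0.4867257 mg/mL = 17.87257 mg
Stage 2: 7.5 mL/hr × 2.1 hr = 15.75 mL → 15.75 mL × 0.4867257 mg/mL = 7.665929 mg
Stage 3: 11 mL/hr × 7.8 hr = 85.8 mL → 85.8 mL × 0.4867257 mg/mL = 41.76106 mg
Total = 17.87257 + 7.665929 + 41.76106 = 67.29956 mg

67.3 mg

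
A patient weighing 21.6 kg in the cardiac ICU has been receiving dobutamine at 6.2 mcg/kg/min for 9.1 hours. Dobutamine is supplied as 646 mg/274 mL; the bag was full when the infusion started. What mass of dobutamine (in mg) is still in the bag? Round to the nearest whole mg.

Dose = 6.2 mcg/kg/min × 21.6 kg = 133.92 mcg/min
133.92 mcg/min × 60 min/hr = 8035.2 mcg/hr
Concentration = 646 mg ÷ 274 mL = 2.357664 mg/mL = 2357.664 mcg/mL
Rate = 8035.2 mcg/hr ÷ 2357.664 mcg/mL = 3.408119 mL/hr
Volume infused = 3.408119 mL/hr × 9.1 hr = 31.01388 mL
Volume remaining = 274 − 31.01388 = 242.9861 mL
Drug remaining = 242.9861 mL × 2357.664 mcg/mL = 572879.7 mcg = 572.8797 mg

573 mg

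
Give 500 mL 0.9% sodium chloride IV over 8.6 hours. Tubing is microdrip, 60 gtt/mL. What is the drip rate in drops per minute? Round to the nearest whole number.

500 mL ÷ (8.6 hr × 60 = 516 min) = 0.9689922 mL/min
0.9689922 mL/min × 60 gtt/mL = 58.13953 gtt/min

58 gtt/min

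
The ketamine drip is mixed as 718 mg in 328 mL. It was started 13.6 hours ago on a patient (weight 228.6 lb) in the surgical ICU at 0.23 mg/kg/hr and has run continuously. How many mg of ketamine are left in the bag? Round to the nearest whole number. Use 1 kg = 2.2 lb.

393 mg

Weight = 228.6 lb ÷ 2.2 lb/kg = 103.9091 kg
Dose = 0.23 mg/kg/hr × 103.9091 kg = 23.89909 mg/hr
Concentration = 718 mg ÷ 328 mL = 2.189024 mg/mL
Rate = 23.89909 mg/hr ÷ 2.189024 mg/mL = 10.91769 mL/hr
Volume infused = 10.91769 mL/hr × 13.6 hr = 148.4806 mL
Volume remaining = 328 − 148.4806 = 179.5194 mL
Drug remaining = 179.5194 mL × 2.189024 mg/mL = 392.9724 mg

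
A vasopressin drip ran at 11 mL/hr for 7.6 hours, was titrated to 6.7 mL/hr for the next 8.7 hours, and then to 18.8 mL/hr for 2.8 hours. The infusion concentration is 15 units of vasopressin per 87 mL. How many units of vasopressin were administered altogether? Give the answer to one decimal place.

Concentration = 15 units ÷ 87 mL = 0.1724138 units/mL
Stage 1: 11 mL/hr × 7.6 hr = 83.6 mL → 83.6 mL × 0.1724138 units/mL = 14.41379 units
Stage 2: 6.7 mL/hr × 8.7 hr = 58.29 mL → 58.29 mL × 0.1724138 units/mL = 10.05 units
Stage 3: 18.8 mL/hr × 2.8 hr = 52.64 mL → 52.64 mL × 0.1724138 units/mL = 9.075862 units
Total = 14.41379 + 10.05 + 9.075862 = 33.53966 units

33.5 units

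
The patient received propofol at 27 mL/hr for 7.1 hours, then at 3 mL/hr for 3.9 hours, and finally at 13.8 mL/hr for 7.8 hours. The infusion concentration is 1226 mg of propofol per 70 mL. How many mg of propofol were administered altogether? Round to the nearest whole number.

5448 mg

Concentration = 1226 mg ÷ 70 mL = 17.51429 mg/mL
Stage 1: 27 mL/hr × 7.1 hr = 191.7 mL → 191.7 mL × 17.51429 mg/mL = 3357.489 mg
Stage 2: 3 mL/hr × 3.9 hr = 11.7 mL → 11.7 mL × 17.51429 mg/mL = 204.9171 mg
Stage 3: 13.8 mL/hr × 7.8 hr = 107.64 mL → 107.64 mL × 17.51429 mg/mL = 1885.238 mg
Total = 3357.489 + 204.9171 + 1885.238 = 5447.643 mg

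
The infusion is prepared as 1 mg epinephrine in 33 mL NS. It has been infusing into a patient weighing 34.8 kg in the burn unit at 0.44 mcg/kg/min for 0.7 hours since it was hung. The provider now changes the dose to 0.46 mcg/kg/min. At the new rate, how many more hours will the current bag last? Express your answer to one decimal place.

Initial rate:
Dose = 0.44 mcg/kg/min × 34.8 kg = 15.312 mcg/min
15.312 mcg/min × 60 min/hr = 918.72 mcg/hr
Concentration = 1 mg ÷ 33 mL = 0.03030303 mg/mL = 30.30303 mcg/mL
Rate = 918.72 mcg/hr ÷ 30.30303 mcg/mL = 30.31776 mL/hr
Volume infused so far = 30.31776 mL/hr × 0.7 hr = 21.22243 mL
Volume remaining = 33 − 21.22243 = 11.77757 mL
New rate:
Dose = 0.46 mcg/kg/min × 34.8 kg = 16.008 mcg/min
16.008 mcg/min × 60 min/hr = 960.48 mcg/hr
Rate = 960.48 mcg/hr ÷ 30.30303 mcg/mL = 31.69584 mL/hr
Time remaining = 11.77757 mL ÷ 31.69584 mL/hr = 0.3715809 hr

0.4 hours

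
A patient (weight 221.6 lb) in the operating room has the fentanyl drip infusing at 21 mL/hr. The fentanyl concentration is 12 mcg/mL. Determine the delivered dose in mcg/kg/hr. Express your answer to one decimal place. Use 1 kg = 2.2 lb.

2.5 mcg/kg/hr

Weight = 221.6 lb ÷ 2.2 lb/kg = 100.7273 kg
Drug rate = 21 mL/hr × 12 mcg/mL = 252 mcg/hr
252 mcg/hr ÷ 100.7273 kg = 2.501805 mcg/kg/hr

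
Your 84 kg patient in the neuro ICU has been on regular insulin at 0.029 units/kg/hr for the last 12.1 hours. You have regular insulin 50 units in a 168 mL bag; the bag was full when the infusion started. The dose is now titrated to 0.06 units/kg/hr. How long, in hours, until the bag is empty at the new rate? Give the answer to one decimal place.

4.1 hours

Initial rate:
Dose = 0.029 units/kg/hr × 84 kg = 2.436 units/hr
Concentration = 50 units ÷ 168 mL = 0.297619 units/mL
Rate = 2.436 units/hr ÷ 0.297619 units/mL = 8.18496 mL/hr
Volume infused so far = 8.18496 mL/hr × 12.1 hr = 99.03802 mL
Volume remaining = 168 − 99.03802 = 68.96198 mL
New rate:
Dose = 0.06 units/kg/hr × 84 kg = 5.04 units/hr
Rate = 5.04 units/hr ÷ 0.297619 units/mL = 16.9344 mL/hr
Time remaining = 68.96198 mL ÷ 16.9344 mL/hr = 4.072302 hr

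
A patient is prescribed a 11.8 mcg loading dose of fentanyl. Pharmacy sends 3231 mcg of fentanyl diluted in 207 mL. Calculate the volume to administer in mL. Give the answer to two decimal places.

Concentration = 3231 mcg ÷ 207 mL = 15.6087 mcg/mL
Volume = 11.8 mcg ÷ 15.6087 mcg/mL = 0.7559889 mL

0.76 mL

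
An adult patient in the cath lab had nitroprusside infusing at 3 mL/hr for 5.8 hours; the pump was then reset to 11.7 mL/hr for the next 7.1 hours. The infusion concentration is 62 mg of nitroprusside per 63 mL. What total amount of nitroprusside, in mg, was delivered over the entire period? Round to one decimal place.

Concentration = 62 mg ÷ 63 mL = 0.984127 mg/mL
Stage 1: 3 mL/hr × 5.8 hr = 17.4 mL → 17.4 mL × 0.984127 mg/mL = 17.12381 mg
Stage 2: 11.7 mL/hr × 7.1 hr = 83.07 mL → 83.07 mL × 0.984127 mg/mL = 81.75143 mg
Total = 17.12381 + 81.75143 = 98.87524 mg

98.9 mg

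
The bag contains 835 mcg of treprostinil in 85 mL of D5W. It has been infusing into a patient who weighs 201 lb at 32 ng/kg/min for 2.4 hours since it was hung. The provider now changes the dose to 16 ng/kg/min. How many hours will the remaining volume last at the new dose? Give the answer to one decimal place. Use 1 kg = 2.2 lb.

Initial rate:
Weight = 201 lb ÷ 2.2 lb/kg = 91.36364 kg
Dose = 32 ng/kg/min × 91.36364 kg = 2923.636 ng/min
2923.636 ng/min × 60 min/hr = 175418.2 ng/hr
Concentration = 835 mcg ÷ 85 mL = 9.823529 mcg/mL = 9823.529 ng/mL
Rate = 175418.2 ng/hr ÷ 9823.529 ng/mL = 17.85694 mL/hr
Volume infused so far = 17.85694 mL/hr × 2.4 hr = 42.85666 mL
Volume remaining = 85 − 42.85666 = 42.14334 mL
New rate:
Dose = 16 ng/kg/min × 91.36364 kg = 1461.818 ng/min
1461.818 ng/min × 60 min/hr = 87709.09 ng/hr
Rate = 87709.09 ng/hr ÷ 9823.529 ng/mL = 8.92847 mL/hr
Time remaining = 42.14334 mL ÷ 8.92847 mL/hr = 4.720108 hr

4.7 hours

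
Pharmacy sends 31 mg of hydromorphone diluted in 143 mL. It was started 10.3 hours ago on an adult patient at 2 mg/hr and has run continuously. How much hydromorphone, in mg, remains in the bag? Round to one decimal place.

Concentration = 31 mg ÷ 143 mL = 0.2167832 mg/mL
Rate = 2 mg/hr ÷ 0.2167832 mg/mL = 9.225806 mL/hr
Volume infused = 9.225806 mL/hr × 10.3 hr = 95.02581 mL
Volume remaining = 143 − 95.02581 = 47.97419 mL
Drug remaining = 47.97419 mL × 0.2167832 mg/mL = 10.4 mg

10.4 mg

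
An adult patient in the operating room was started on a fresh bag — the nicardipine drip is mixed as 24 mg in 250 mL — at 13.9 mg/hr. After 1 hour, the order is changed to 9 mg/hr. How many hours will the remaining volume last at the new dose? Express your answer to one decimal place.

Initial rate:
Concentration = 24 mg ÷ 250 mL = 0.096 mg/mL
Rate = 13.9 mg/hr ÷ 0.096 mg/mL = 144.7917 mL/hr
Volume infused so far = 144.7917 mL/hr × 1 hr = 144.7917 mL
Volume remaining = 250 − 144.7917 = 105.2083 mL
New rate:
Rate = 9 mg/hr ÷ 0.096 mg/mL = 93.75 mL/hr
Time remaining = 105.2083 mL ÷ 93.75 mL/hr = 1.122222 hr

1.1 hours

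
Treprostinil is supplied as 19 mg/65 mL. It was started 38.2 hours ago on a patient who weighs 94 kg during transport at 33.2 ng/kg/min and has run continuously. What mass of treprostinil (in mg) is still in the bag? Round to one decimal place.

11.8 mg

Dose = 33.2 ng/kg/min × 94 kg = 3120.8 ng/min
3120.8 ng/min × 60 min/hr = 187248 ng/hr
Concentration = 19 mg ÷ 65 mL = 0.2923077 mg/mL = 292307.7 ng/mL
Rate = 187248 ng/hr ÷ 292307.7 ng/mL = 0.6405853 mL/hr
Volume infused = 0.6405853 mL/hr × 38.2 hr = 24.47036 mL
Volume remaining = 65 − 24.47036 = 40.52964 mL
Drug remaining = 40.52964 mL × 292307.7 ng/mL = 11847126 ng = 11.84713 mg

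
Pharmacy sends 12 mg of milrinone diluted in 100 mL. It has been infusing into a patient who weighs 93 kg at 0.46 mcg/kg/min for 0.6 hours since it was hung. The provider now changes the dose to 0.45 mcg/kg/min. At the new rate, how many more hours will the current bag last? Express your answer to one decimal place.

4.2 hours

Initial rate:
Dose = 0.46 mcg/kg/min × 93 kg = 42.78 mcg/min
42.78 mcg/min × 60 min/hr = 2566.8 mcg/hr
Concentration = 12 mg ÷ 100 mL = 0.12 mg/mL = 120 mcg/mL
Rate = 2566.8 mcg/hr ÷ 120 mcg/mL = 21.39 mL/hr
Volume infused so far = 21.39 mL/hr × 0.6 hr = 12.834 mL
Volume remaining = 100 − 12.834 = 87.166 mL
New rate:
Dose = 0.45 mcg/kg/min × 93 kg = 41.85 mcg/min
41.85 mcg/min × 60 min/hr = 2511 mcg/hr
Rate = 2511 mcg/hr ÷ 120 mcg/mL = 20.925 mL/hr
Time remaining = 87.166 mL ÷ 20.925 mL/hr = 4.165639 hr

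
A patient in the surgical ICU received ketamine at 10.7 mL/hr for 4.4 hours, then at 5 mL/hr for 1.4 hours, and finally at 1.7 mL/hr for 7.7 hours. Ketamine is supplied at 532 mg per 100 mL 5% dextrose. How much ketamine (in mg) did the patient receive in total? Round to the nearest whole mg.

Concentration = 532 mg ÷ 100 mL = 5.32 mg/mL
Stage 1: 10.7 mL/hr × 4.4 hr = 47.08 mL → 47.08 mL × 5.32 mg/mL = 250.4656 mg
Stage 2: 5 mL/hr × 1.4 hr = 7 mL → 7 mL × 5.32 mg/mL = 37.24 mg
Stage 3: 1.7 mL/hr × 7.7 hr = 13.09 mL → 13.09 mL × 5.32 mg/mL = 69.6388 mg
Total = 250.4656 + 37.24 + 69.6388 = 357.3444 mg

357 mg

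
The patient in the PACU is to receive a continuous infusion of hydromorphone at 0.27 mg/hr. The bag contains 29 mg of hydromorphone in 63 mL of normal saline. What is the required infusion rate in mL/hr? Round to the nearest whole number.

Concentration = 29 mg ÷ 63 mL = 0.4603175 mg/mL
Rate = 0.27 mg/hr ÷ 0.4603175 mg/mL = 0.5865517 mL/hr

1 mL/hr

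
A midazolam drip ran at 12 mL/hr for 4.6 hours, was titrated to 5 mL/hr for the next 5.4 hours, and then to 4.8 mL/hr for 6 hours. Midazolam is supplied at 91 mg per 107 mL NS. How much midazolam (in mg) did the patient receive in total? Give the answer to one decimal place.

94.4 mg

Concentration = 91 mg ÷ 107 mL = 0.8504673 mg/mL
Stage 1: 12 mL/hr × 4.6 hr = 55.2 mL → 55.2 mL × 0.8504673 mg/mL = 46.94579 mg
Stage 2: 5 mL/hr × 5.4 hr = 27 mL → 27 mL × 0.8504673 mg/mL = 22.96262 mg
Stage 3: 4.8 mL/hr × 6 hr = 28.8 mL → 28.8 mL × 0.8504673 mg/mL = 24.49346 mg
Total = 46.94579 + 22.96262 + 24.49346 = 94.40187 mg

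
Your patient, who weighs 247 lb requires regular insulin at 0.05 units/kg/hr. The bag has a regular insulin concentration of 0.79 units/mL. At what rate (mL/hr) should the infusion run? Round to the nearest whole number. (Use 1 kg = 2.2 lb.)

Weight = 247 lb ÷ 2.2 lb/kg = 112.2727 kg
Dose = 0.05 units/kg/hr × 112.2727 kg = 5.613636 units/hr
Rate = 5.613636 units/hr ÷ 0.79 units/mL = 7.105869 mL/hr

7 mL/hr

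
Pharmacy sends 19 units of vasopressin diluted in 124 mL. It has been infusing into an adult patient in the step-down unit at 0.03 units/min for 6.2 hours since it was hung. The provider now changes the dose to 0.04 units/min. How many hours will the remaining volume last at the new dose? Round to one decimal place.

Initial rate:
0.03 units/min × 60 min/hr = 1.8 units/hr
Concentration = 19 units ÷ 124 mL = 0.1532258 units/mL
Rate = 1.8 units/hr ÷ 0.1532258 units/mL = 11.74737 mL/hr
Volume infused so far = 11.74737 mL/hr × 6.2 hr = 72.83368 mL
Volume remaining = 124 − 72.83368 = 51.16632 mL
New rate:
0.04 units/min × 60 min/hr = 2.4 units/hr
Rate = 2.4 units/hr ÷ 0.1532258 units/mL = 15.66316 mL/hr
Time remaining = 51.16632 mL ÷ 15.66316 mL/hr = 3.266667 hr

3.3 hours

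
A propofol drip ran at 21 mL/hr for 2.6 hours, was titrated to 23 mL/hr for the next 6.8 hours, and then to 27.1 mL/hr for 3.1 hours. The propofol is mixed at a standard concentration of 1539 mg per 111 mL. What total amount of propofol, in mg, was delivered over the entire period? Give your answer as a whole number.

4090 mg

Concentration = 1539 mg ÷ 111 mL = 13.86486 mg/mL
Stage 1: 21 mL/hr × 2.6 hr = 54.6 mL → 54.6 mL × 13.86486 mg/mL = 757.0216 mg
Stage 2: 23 mL/hr × 6.8 hr = 156.4 mL → 156.4 mL × 13.86486 mg/mL = 2168.465 mg
Stage 3: 27.1 mL/hr × 3.1 hr = 84.01 mL → 84.01 mL × 13.86486 mg/mL = 1164.787 mg
Total = 757.0216 + 2168.465 + 1164.787 = 4090.274 mg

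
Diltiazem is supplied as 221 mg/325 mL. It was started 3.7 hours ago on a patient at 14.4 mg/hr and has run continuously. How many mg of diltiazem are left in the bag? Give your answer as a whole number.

168 mg

Concentration = 221 mg ÷ 325 mL = 0.68 mg/mL
Rate = 14.4 mg/hr ÷ 0.68 mg/mL = 21.17647 mL/hr
Volume infused = 21.17647 mL/hr × 3.7 hr = 78.35294 mL
Volume remaining = 325 − 78.35294 = 246.6471 mL
Drug remaining = 246.6471 mL × 0.68 mg/mL = 167.72 mg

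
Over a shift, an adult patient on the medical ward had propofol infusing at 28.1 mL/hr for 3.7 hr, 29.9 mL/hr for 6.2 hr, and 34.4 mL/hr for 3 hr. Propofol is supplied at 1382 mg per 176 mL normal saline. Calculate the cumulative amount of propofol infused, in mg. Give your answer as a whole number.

3082 mg

Concentration = 1382 mg ÷ 176 mL = 7.852273 mg/mL
Stage 1: 28.1 mL/hr × 3.7 hr = 103.97 mL → 103.97 mL × 7.852273 mg/mL = 816.4008 mg
Stage 2: 29.9 mL/hr × 6.2 hr = 185.38 mL → 185.38 mL × 7.852273 mg/mL = 1455.654 mg
Stage 3: 34.4 mL/hr × 3 hr = 103.2 mL → 103.2 mL × 7.852273 mg/mL = 810.3545 mg
Total = 816.4008 + 1455.654 + 810.3545 = 3082.41 mg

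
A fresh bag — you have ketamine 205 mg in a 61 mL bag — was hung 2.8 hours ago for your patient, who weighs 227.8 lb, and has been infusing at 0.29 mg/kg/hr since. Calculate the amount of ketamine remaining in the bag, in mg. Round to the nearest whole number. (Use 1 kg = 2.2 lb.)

Weight = 227.8 lb ÷ 2.2 lb/kg = 103.5455 kg
Dose = 0.29 mg/kg/hr × 103.5455 kg = 30.02818 mg/hr
Concentration = 205 mg ÷ 61 mL = 3.360656 mg/mL
Rate = 30.02818 mg/hr ÷ 3.360656 mg/mL = 8.935215 mL/hr
Volume infused = 8.935215 mL/hr × 2.8 hr = 25.0186 mL
Volume remaining = 61 − 25.0186 = 35.9814 mL
Drug remaining = 35.9814 mL × 3.360656 mg/mL = 120.9211 mg

121 mg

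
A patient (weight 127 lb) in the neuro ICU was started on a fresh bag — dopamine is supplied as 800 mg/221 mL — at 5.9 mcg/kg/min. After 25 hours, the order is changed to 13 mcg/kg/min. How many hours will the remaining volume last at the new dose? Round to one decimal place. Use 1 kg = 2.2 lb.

Initial rate:
Weight = 127 lb ÷ 2.2 lb/kg = 57.72727 kg
Dose = 5.9 mcg/kg/min × 57.72727 kg = 340.5909 mcg/min
340.5909 mcg/min × 60 min/hr = 20435.45 mcg/hr
Concentration = 800 mg ÷ 221 mL = 3.61991 mg/mL = 3619.91 mcg/mL
Rate = 20435.45 mcg/hr ÷ 3619.91 mcg/mL = 5.645294 mL/hr
Volume infused so far = 5.645294 mL/hr × 25 hr = 141.1324 mL
Volume remaining = 221 − 141.1324 = 79.86764 mL
New rate:
Dose = 13 mcg/kg/min × 57.72727 kg = 750.4545 mcg/min
750.4545 mcg/min × 60 min/hr = 45027.27 mcg/hr
Rate = 45027.27 mcg/hr ÷ 3619.91 mcg/mL = 12.43878 mL/hr
Time remaining = 79.86764 mL ÷ 12.43878 mL/hr = 6.420856 hr

6.4 hours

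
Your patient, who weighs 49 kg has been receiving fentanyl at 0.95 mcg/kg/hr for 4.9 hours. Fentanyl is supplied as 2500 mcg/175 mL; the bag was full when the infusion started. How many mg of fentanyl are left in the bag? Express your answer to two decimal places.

2.27 mg

Dose = 0.95 mcg/kg/hr × 49 kg = 46.55 mcg/hr
Concentration = 2500 mcg ÷ 175 mL = 14.28571 mcg/mL
Rate = 46.55 mcg/hr ÷ 14.28571 mcg/mL = 3.2585 mL/hr
Volume infused = 3.2585 mL/hr × 4.9 hr = 15.96665 mL
Volume remaining = 175 − 15.96665 = 159.0334 mL
Drug remaining = 159.0334 mL × 14.28571 mcg/mL = 2271.905 mcg = 2.271905 mg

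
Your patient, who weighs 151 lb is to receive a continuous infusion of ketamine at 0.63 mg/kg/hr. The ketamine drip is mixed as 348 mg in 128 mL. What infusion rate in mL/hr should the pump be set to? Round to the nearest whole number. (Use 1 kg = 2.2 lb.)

Weight = 151 lb ÷ 2.2 lb/kg = 68.63636 kg
Dose = 0.63 mg/kg/hr × 68.63636 kg = 43.24091 mg/hr
Concentration = 348 mg ÷ 128 mL = 2.71875 mg/mL
Rate = 43.24091 mg/hr ÷ 2.71875 mg/mL = 15.9047 mL/hr

16 mL/hr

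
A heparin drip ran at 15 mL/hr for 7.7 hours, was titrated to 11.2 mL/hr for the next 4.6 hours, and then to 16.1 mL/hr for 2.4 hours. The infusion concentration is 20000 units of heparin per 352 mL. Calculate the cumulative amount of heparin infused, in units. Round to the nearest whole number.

Concentration = 20000 units ÷ 352 mL = 56.81818 units/mL
Stage 1: 15 mL/hr × 7.7 hr = 115.5 mL → 115.5 mL × 56.81818 units/mL = 6562.5 units
Stage 2: 11.2 mL/hr × 4.6 hr = 51.52 mL → 51.52 mL × 56.81818 units/mL = 2927.273 units
Stage 3: 16.1 mL/hr × 2.4 hr = 38.64 mL → 38.64 mL × 56.81818 units/mL = 2195.455 units
Total = 6562.5 + 2927.273 + 2195.455 = 11685.23 units

11685 units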